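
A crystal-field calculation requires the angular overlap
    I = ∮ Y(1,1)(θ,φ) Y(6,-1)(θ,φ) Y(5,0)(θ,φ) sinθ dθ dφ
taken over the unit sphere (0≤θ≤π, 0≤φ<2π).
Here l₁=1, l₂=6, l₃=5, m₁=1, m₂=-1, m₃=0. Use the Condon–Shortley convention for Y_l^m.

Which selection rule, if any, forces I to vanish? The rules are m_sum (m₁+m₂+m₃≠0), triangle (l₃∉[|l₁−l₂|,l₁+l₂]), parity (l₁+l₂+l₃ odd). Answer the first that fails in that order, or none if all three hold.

none

azimuthal sum: 1 − 1 + 0 = 0  ✓
5 ≤ 5 ≤ 7 (triangle on l)  ✓
L = 1 + 6 + 5 = 12 (even)  ✓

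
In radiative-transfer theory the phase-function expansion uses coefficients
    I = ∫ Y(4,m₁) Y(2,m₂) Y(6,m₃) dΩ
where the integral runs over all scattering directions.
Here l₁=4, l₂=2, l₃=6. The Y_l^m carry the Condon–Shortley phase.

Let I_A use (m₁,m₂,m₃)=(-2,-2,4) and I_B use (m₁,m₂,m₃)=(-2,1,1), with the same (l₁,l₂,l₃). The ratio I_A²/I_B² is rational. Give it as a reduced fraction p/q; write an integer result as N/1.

3/1

Shared (l₁,l₂,l₃)=(4,2,6): N and (l;000)² cancel in I_A²/I_B².
A: Δ = 0!·8!·4!/13! = 1/6435; Racah Σ t=0..0: t=0:+1/34560 = 1/34560; ⇒ 3j(4 2 6; -2 -2 4)² = 14/429, sgn +1
B: Δ = 0!·8!·4!/13! = 1/6435; Racah Σ t=0..0: t=0:+1/8640 = 1/8640; ⇒ 3j(4 2 6; -2 1 1)² = 14/1287, sgn -1
I_A²/I_B² = (14/429)/(14/1287) = 3/1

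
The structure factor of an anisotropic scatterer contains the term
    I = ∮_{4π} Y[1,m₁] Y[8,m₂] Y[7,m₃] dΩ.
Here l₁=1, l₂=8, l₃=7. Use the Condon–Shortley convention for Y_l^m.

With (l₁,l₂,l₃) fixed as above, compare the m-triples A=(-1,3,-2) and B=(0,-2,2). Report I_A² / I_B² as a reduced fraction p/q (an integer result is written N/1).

11/12

l's match ⇒ only the (l;m) 3-j factors differ between A and B.
A: triangle coeff Δ(1,8,7) = 1/2040; Σ_t [2,2]: t=2:+1/87091200 = 1/87091200; (3j)²=11/408 [(1 8 7; -1 3 -2)], sign=-1
B: triangle coeff Δ(1,8,7) = 1/2040; Σ_t [1,1]: t=1:−1/43545600 = -1/43545600; (3j)²=1/34 [(1 8 7; 0 -2 2)], sign=+1
I_A²/I_B² = (11/408)/(1/34) = 11/12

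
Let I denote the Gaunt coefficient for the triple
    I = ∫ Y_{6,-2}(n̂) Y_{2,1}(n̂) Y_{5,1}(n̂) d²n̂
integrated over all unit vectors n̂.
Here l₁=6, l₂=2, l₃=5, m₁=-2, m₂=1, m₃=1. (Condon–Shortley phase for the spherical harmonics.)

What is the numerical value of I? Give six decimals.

L=13 odd ⇒ parity kills the (l;000) factor ⇒ I = 0

0.000000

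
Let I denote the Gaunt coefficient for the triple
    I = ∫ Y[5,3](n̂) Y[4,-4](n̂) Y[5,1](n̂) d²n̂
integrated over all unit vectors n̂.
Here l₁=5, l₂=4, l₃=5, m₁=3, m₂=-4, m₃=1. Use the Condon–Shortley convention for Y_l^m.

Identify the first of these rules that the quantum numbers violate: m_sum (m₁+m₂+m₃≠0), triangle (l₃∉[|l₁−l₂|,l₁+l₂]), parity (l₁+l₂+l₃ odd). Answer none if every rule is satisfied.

none

m₁+m₂+m₃ = 3 − 4 + 1 = 0  ✓
triangle: |5−4|=1 ≤ l₃=5 ≤ 5+4=9  ✓
parity: l₁+l₂+l₃ = 14 is even  ✓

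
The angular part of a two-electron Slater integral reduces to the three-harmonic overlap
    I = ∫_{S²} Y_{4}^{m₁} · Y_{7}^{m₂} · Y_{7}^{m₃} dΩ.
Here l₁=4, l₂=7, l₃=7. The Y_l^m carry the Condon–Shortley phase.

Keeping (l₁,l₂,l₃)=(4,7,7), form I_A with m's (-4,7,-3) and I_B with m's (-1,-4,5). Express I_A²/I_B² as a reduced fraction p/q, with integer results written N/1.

Same 4,7,7: normalisation and zero-m 3j drop out of the ratio.
A: Δ: 4! 4! 10! / 19! → 1/58198140; sum: t=4:+1/2090188800 = 1/2090188800; 3j²(4 7 7; -4 7 -3) = Δ·Π!·Σ² = 7/5814  (sign +1)
B: Δ: 4! 4! 10! / 19! → 1/58198140; sum: t=1:−1/11612160 t=2:+1/8709120 t=3:−1/87091200 = 1/58060800; 3j²(4 7 7; -1 -4 5) = Δ·Π!·Σ² = 99/117572  (sign +1)
I_A²/I_B² = (7/5814)/(99/117572) = 1274/891

1274/891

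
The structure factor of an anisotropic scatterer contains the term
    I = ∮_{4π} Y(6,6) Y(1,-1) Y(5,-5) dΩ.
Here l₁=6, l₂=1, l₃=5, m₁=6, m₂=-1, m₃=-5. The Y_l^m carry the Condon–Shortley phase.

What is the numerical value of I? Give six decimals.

Checks pass: Σm=0; 12 even; l₃=5∈[5,7].
(2·6+1)(2·1+1)(2·5+1) = 429
Δ: 2! 10! 0! / 13! → 1/858
sum: t=1:−1/14400 = -1/14400
3j²(6 1 5; 0 0 0) = Δ·Π!·Σ² = 6/143  (sign +1)
sum: t=0:+1/7257600 = 1/7257600
3j²(6 1 5; 6 -1 -5) = Δ·Π!·Σ² = 1/13  (sign +1)
combine: 4πI² = 429·6/143·1/13 = 18/13
take √, sign +1: I = 0.33194004

0.331940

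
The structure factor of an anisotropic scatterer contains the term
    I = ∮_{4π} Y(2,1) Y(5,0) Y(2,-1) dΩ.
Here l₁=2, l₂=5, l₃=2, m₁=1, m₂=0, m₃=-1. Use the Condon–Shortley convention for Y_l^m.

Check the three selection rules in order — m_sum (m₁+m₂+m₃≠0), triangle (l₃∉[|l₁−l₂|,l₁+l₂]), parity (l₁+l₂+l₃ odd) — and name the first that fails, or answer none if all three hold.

azimuthal sum: 1 + 0 − 1 = 0  ✓
3 ≤ 2 ≤ 7 (triangle on l)  ✗
L = 2 + 5 + 2 = 9 (odd)

triangle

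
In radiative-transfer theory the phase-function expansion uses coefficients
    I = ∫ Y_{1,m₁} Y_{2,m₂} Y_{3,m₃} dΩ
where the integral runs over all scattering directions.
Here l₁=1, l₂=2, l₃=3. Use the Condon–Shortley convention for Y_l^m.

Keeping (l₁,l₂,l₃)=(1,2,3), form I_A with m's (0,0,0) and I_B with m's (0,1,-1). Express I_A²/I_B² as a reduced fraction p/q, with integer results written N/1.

Same 1,2,3: normalisation and zero-m 3j drop out of the ratio.
A: Δ: 0! 2! 4! / 7! → 1/105; sum: t=0:+1/4 = 1/4; 3j²(1 2 3; 0 0 0) = Δ·Π!·Σ² = 3/35  (sign -1)
B: Δ: 0! 2! 4! / 7! → 1/105; sum: t=0:+1/6 = 1/6; 3j²(1 2 3; 0 1 -1) = Δ·Π!·Σ² = 8/105  (sign +1)
I_A²/I_B² = (3/35)/(8/105) = 9/8

9/8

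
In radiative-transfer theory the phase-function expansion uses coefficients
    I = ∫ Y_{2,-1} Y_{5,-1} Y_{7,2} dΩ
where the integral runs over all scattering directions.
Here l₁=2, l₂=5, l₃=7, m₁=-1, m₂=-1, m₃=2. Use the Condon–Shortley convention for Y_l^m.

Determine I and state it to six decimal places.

0.232242

m-sum 0 ✓  L=14 even ✓  3≤7≤7 ✓
Π(2lᵢ+1) = 5×11×15 = 825
triangle coeff Δ(2,5,7) = 1/15015
Σ_t [0,0]: t=0:+1/57600 = 1/57600
(3j)²=21/715 [(2 5 7; 0 0 0)], sign=-1
Σ_t [0,0]: t=0:+1/103680 = 1/103680
(3j)²=4/143 [(2 5 7; -1 -1 2)], sign=-1
⇒ 4πI² = 1260/1859
I = (+1)√(1260/1859/(4π)) = 0.23224194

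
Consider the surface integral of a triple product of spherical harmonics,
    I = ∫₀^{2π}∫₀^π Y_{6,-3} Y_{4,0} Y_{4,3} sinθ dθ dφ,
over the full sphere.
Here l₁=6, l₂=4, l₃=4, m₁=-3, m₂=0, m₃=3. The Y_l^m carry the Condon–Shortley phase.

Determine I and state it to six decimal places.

0.123195

Rules hold: Σm=0, L=14 even, 2≤4≤10.
N = 13·9·9 = 1053
Δ = 6!·6!·2!/15! = 1/1261260
Racah Σ t=2..4: t=2:+1/4608 t=3:−1/1296 t=4:+1/4608 = -7/20736
⇒ 3j(6 4 4; 0 0 0)² = 20/1287, sgn -1
Racah Σ t=3..4: t=3:−1/25920 t=4:+1/11520 = 1/20736
⇒ 3j(6 4 4; -3 0 3)² = 5/429, sgn -1
4πI² = N·(3j₀)²·(3jₘ)² = 300/1573
I = +1·√(0.190718/4π) = 0.12319450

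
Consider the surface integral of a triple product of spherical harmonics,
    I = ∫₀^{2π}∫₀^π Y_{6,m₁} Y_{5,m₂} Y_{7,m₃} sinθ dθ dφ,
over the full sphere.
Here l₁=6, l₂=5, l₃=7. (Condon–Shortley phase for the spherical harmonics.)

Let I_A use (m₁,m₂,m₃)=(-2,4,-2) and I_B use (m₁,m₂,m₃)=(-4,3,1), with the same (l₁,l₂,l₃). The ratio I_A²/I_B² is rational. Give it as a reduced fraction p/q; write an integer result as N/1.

Same 6,5,7: normalisation and zero-m 3j drop out of the ratio.
A: Δ: 4! 8! 6! / 19! → 1/174594420; sum: t=3:−1/3110400 t=4:+1/1658880 = 7/24883200; 3j²(6 5 7; -2 4 -2) = Δ·Π!·Σ² = 4802/692835  (sign -1)
B: Δ: 4! 8! 6! / 19! → 1/174594420; sum: t=2:+1/116121600 t=3:−1/3628800 t=4:+1/1658880 = 13/38707200; 3j²(6 5 7; -4 3 1) = Δ·Π!·Σ² = 39/3553  (sign +1)
I_A²/I_B² = (4802/692835)/(39/3553) = 4802/7605

4802/7605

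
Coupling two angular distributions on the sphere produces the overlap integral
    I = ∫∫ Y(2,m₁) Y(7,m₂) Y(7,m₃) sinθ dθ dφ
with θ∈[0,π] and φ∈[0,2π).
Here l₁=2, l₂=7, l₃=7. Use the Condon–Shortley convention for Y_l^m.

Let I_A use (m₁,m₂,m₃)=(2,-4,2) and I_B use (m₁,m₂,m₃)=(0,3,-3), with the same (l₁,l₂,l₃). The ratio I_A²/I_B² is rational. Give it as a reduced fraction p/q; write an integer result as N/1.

l's match ⇒ only the (l;m) 3-j factors differ between A and B.
A: triangle coeff Δ(2,7,7) = 1/185640; Σ_t [0,0]: t=0:+1/8709120 = 1/8709120; (3j)²=55/3094 [(2 7 7; 2 -4 2)], sign=-1
B: triangle coeff Δ(2,7,7) = 1/185640; Σ_t [0,2]: t=0:+1/29030400 t=1:−1/2177280 t=2:+1/3870720 = -29/174182400; (3j)²=841/185640 [(2 7 7; 0 3 -3)], sign=-1
I_A²/I_B² = (55/3094)/(841/185640) = 3300/841

3300/841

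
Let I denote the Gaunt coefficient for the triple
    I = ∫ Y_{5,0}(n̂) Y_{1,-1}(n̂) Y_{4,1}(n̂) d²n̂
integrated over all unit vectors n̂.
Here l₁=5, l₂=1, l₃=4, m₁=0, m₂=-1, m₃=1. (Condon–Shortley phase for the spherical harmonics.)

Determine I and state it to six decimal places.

0.155288

m-sum 0 ✓  L=10 even ✓  4≤4≤6 ✓
Π(2lᵢ+1) = 11×3×9 = 297
triangle coeff Δ(5,1,4) = 1/495
Σ_t [1,1]: t=1:−1/576 = -1/576
(3j)²=5/99 [(5 1 4; 0 0 0)], sign=-1
Σ_t [0,0]: t=0:+1/1440 = 1/1440
(3j)²=2/99 [(5 1 4; 0 -1 1)], sign=-1
⇒ 4πI² = 10/33
I = (+1)√(10/33/(4π)) = 0.15528807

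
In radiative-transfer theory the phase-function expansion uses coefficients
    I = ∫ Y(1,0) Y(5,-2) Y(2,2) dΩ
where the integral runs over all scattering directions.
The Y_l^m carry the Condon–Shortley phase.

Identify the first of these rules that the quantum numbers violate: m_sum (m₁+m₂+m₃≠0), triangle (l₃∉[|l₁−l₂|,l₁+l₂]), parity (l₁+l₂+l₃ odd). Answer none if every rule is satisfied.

Σmᵢ = 0  ✓
l₃∈[|l₁−l₂|,l₁+l₂]=[4,6], have l₃=2  ✗
Σlᵢ = 8 ⇒ even

triangle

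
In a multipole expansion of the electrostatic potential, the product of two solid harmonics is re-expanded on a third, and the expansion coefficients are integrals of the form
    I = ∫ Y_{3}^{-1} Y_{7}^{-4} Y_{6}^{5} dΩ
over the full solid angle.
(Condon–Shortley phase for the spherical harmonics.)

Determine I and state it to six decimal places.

-0.173403

m-sum 0 ✓  L=16 even ✓  4≤6≤10 ✓
Π(2lᵢ+1) = 7×15×13 = 1365
triangle coeff Δ(3,7,6) = 1/2042040
Σ_t [1,3]: t=1:−1/207360 t=2:+1/57600 t=3:−1/207360 = 1/129600
(3j)²=168/12155 [(3 7 6; 0 0 0)], sign=+1
Σ_t [2,3]: t=2:+1/2903040 t=3:−1/21772800 = 13/43545600
(3j)²=143/7140 [(3 7 6; -1 -4 5)], sign=-1
⇒ 4πI² = 546/1445
I = (-1)√(546/1445/(4π)) = -0.17340334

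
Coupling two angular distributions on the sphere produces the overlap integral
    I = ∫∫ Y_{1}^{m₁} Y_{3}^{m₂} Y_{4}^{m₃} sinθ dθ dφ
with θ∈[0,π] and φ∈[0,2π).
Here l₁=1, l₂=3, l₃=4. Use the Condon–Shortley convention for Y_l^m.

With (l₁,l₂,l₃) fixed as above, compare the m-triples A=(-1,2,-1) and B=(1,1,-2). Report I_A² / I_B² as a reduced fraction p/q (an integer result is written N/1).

Shared (l₁,l₂,l₃)=(1,3,4): N and (l;000)² cancel in I_A²/I_B².
A: Δ = 0!·2!·6!/9! = 1/252; Racah Σ t=0..0: t=0:+1/240 = 1/240; ⇒ 3j(1 3 4; -1 2 -1)² = 1/84, sgn -1
B: Δ = 0!·2!·6!/9! = 1/252; Racah Σ t=0..0: t=0:+1/96 = 1/96; ⇒ 3j(1 3 4; 1 1 -2)² = 5/84, sgn +1
I_A²/I_B² = (1/84)/(5/84) = 1/5

1/5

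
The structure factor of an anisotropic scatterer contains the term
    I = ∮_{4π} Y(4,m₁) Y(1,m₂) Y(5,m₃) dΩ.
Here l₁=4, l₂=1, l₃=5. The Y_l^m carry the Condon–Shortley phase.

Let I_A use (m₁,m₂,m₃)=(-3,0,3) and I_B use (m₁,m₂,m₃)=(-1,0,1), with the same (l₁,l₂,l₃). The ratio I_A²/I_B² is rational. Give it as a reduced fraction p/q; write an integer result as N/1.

Shared (l₁,l₂,l₃)=(4,1,5): N and (l;000)² cancel in I_A²/I_B².
A: Δ = 0!·8!·2!/11! = 1/495; Racah Σ t=0..0: t=0:+1/5040 = 1/5040; ⇒ 3j(4 1 5; -3 0 3)² = 16/495, sgn +1
B: Δ = 0!·8!·2!/11! = 1/495; Racah Σ t=0..0: t=0:+1/720 = 1/720; ⇒ 3j(4 1 5; -1 0 1)² = 8/165, sgn +1
I_A²/I_B² = (16/495)/(8/165) = 2/3

2/3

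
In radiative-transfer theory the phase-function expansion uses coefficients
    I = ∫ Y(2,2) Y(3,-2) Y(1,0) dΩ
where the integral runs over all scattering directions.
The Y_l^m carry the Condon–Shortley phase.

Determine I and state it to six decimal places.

0.184674

Checks pass: Σm=0; 6 even; l₃=1∈[1,5].
(2·2+1)(2·3+1)(2·1+1) = 105
Δ: 4! 0! 2! / 7! → 1/105
sum: t=2:+1/4 = 1/4
3j²(2 3 1; 0 0 0) = Δ·Π!·Σ² = 3/35  (sign -1)
sum: t=0:+1/24 = 1/24
3j²(2 3 1; 2 -2 0) = Δ·Π!·Σ² = 1/21  (sign -1)
combine: 4πI² = 105·3/35·1/21 = 3/7
take √, sign +1: I = 0.18467439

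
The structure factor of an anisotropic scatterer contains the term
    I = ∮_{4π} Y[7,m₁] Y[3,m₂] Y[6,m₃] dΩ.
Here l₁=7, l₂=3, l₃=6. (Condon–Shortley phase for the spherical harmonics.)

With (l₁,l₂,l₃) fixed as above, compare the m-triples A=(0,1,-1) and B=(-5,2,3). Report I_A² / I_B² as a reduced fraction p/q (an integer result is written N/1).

Shared (l₁,l₂,l₃)=(7,3,6): N and (l;000)² cancel in I_A²/I_B².
A: Δ = 4!·10!·2!/17! = 1/2042040; Racah Σ t=2..4: t=2:+1/115200 t=3:−1/103680 t=4:+1/1451520 = -1/3628800; ⇒ 3j(7 3 6; 0 1 -1)² = 1/36465, sgn +1
B: Δ = 4!·10!·2!/17! = 1/2042040; Racah Σ t=3..4: t=3:−1/4354560 t=4:+1/1935360 = 1/3483648; ⇒ 3j(7 3 6; -5 2 3)² = 125/12376, sgn -1
I_A²/I_B² = (1/36465)/(125/12376) = 56/20625

56/20625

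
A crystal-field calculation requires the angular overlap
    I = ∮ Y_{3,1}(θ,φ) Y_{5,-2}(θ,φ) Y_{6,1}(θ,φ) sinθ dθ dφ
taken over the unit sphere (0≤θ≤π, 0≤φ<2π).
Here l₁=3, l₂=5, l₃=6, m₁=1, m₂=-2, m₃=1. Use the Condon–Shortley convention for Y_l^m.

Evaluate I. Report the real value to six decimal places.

Checks pass: Σm=0; 14 even; l₃=6∈[2,8].
(2·3+1)(2·5+1)(2·6+1) = 1001
Δ: 2! 4! 8! / 15! → 1/675675
sum: t=0:+1/8640 t=1:−1/2304 t=2:+1/8640 = -7/34560
3j²(3 5 6; 0 0 0) = Δ·Π!·Σ² = 7/429  (sign -1)
sum: t=0:+1/5760 t=1:−1/8640 t=2:+1/241920 = 1/16128
3j²(3 5 6; 1 -2 1) = Δ·Π!·Σ² = 5/1001  (sign -1)
combine: 4πI² = 1001·7/429·5/1001 = 35/429
take √, sign +1: I = 0.08057502

0.080575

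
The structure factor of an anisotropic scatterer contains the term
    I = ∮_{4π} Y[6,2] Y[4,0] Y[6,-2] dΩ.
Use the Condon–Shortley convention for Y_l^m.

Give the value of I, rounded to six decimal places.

m-sum 0 ✓  L=16 even ✓  2≤6≤10 ✓
Π(2lᵢ+1) = 13×9×13 = 1521
triangle coeff Δ(6,4,6) = 1/15315300
Σ_t [0,4]: t=0:+1/829440 t=1:−1/25920 t=2:+1/9216 t=3:−1/25920 t=4:+1/829440 = 7/207360
(3j)²=28/2431 [(6 4 6; 0 0 0)], sign=+1
Σ_t [0,4]: t=0:+1/331776 t=1:−1/25920 t=2:+1/23040 t=3:−1/181440 t=4:+1/23224320 = 11/4644864
(3j)²=11/55692 [(6 4 6; 2 0 -2)], sign=+1
⇒ 4πI² = 1/289
I = (+1)√(1/289/(4π)) = 0.01659381

0.016594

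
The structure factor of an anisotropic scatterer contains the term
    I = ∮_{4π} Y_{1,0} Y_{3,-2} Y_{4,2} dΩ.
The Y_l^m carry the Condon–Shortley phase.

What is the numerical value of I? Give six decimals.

0.213244

Rules hold: Σm=0, L=8 even, 2≤4≤4.
N = 3·7·9 = 189
Δ = 0!·2!·6!/9! = 1/252
Racah Σ t=0..0: t=0:+1/36 = 1/36
⇒ 3j(1 3 4; 0 0 0)² = 4/63, sgn +1
Racah Σ t=0..0: t=0:+1/120 = 1/120
⇒ 3j(1 3 4; 0 -2 2)² = 1/21, sgn +1
4πI² = N·(3j₀)²·(3jₘ)² = 4/7
I = +1·√(0.571429/4π) = 0.21324362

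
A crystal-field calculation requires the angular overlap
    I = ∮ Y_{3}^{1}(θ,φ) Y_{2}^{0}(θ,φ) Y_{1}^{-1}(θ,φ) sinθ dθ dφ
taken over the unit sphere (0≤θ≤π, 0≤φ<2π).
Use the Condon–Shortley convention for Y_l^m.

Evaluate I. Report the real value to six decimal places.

-0.202301

Rules hold: Σm=0, L=6 even, 1≤1≤5.
N = 7·5·3 = 105
Δ = 4!·2!·0!/7! = 1/105
Racah Σ t=2..2: t=2:+1/4 = 1/4
⇒ 3j(3 2 1; 0 0 0)² = 3/35, sgn -1
Racah Σ t=2..2: t=2:+1/8 = 1/8
⇒ 3j(3 2 1; 1 0 -1)² = 2/35, sgn +1
4πI² = N·(3j₀)²·(3jₘ)² = 18/35
I = -1·√(0.514286/4π) = -0.20230066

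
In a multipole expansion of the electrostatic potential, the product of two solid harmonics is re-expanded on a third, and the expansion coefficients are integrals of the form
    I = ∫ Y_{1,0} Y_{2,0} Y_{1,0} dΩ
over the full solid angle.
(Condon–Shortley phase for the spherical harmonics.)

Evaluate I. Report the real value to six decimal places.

0.252313

Checks pass: Σm=0; 4 even; l₃=1∈[1,3].
(2·1+1)(2·2+1)(2·1+1) = 45
Δ: 2! 0! 2! / 5! → 1/30
sum: t=1:−1/1 = -1/1
3j²(1 2 1; 0 0 0) = Δ·Π!·Σ² = 2/15  (sign +1)
(m-triple is (0,0,0) — same symbol as above.)
combine: 4πI² = 45·2/15·2/15 = 4/5
take √, sign +1: I = 0.25231325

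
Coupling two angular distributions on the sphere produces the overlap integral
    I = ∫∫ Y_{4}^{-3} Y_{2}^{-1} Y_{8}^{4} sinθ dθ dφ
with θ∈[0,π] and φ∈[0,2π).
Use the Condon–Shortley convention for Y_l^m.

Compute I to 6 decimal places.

|4−2|≤8≤4+2 violated ⇒ I = 0

0.000000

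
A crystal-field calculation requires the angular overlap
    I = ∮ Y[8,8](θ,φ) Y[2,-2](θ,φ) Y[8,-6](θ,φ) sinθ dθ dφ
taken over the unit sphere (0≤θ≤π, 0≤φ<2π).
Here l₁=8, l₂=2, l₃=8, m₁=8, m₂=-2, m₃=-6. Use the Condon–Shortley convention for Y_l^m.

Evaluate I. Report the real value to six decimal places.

Rules hold: Σm=0, L=18 even, 6≤8≤10.
N = 17·5·17 = 1445
Δ = 2!·14!·2!/19! = 1/348840
Racah Σ t=0..2: t=0:+1/116121600 t=1:−1/25401600 t=2:+1/116121600 = -1/45158400
⇒ 3j(8 2 8; 0 0 0)² = 24/1615, sgn -1
Racah Σ t=0..0: t=0:+1/348713164800 = 1/348713164800
⇒ 3j(8 2 8; 8 -2 -6)² = 2/969, sgn +1
4πI² = N·(3j₀)²·(3jₘ)² = 16/361
I = -1·√(0.0443213/4π) = -0.05938838

-0.059388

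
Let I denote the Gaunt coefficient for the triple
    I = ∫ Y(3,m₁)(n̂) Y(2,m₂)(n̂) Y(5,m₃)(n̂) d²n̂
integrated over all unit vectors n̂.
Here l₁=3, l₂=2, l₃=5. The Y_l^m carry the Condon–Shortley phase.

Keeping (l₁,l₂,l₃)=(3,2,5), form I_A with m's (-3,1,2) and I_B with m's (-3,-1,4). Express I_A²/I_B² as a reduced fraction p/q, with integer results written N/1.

1/12

Shared (l₁,l₂,l₃)=(3,2,5): N and (l;000)² cancel in I_A²/I_B².
A: Δ = 0!·6!·4!/11! = 1/2310; Racah Σ t=0..0: t=0:+1/4320 = 1/4320; ⇒ 3j(3 2 5; -3 1 2)² = 1/330, sgn -1
B: Δ = 0!·6!·4!/11! = 1/2310; Racah Σ t=0..0: t=0:+1/4320 = 1/4320; ⇒ 3j(3 2 5; -3 -1 4)² = 2/55, sgn -1
I_A²/I_B² = (1/330)/(2/55) = 1/12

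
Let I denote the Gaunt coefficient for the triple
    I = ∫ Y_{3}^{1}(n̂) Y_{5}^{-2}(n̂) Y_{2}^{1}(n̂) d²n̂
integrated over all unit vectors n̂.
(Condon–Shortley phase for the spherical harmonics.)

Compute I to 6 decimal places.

0.245532

Checks pass: Σm=0; 10 even; l₃=2∈[2,8].
(2·3+1)(2·5+1)(2·2+1) = 385
Δ: 6! 0! 4! / 11! → 1/2310
sum: t=3:−1/144 = -1/144
3j²(3 5 2; 0 0 0) = Δ·Π!·Σ² = 10/231  (sign -1)
sum: t=2:+1/288 = 1/288
3j²(3 5 2; 1 -2 1) = Δ·Π!·Σ² = 1/22  (sign -1)
combine: 4πI² = 385·10/231·1/22 = 25/33
take √, sign +1: I = 0.24553200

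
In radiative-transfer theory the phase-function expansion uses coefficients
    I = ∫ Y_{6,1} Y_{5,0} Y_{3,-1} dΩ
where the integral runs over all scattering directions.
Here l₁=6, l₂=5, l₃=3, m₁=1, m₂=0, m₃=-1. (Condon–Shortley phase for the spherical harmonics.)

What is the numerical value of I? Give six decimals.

Checks pass: Σm=0; 14 even; l₃=3∈[1,11].
(2·6+1)(2·5+1)(2·3+1) = 1001
Δ: 8! 4! 2! / 15! → 1/675675
sum: t=3:−1/8640 t=4:+1/2304 t=5:−1/8640 = 7/34560
3j²(6 5 3; 0 0 0) = Δ·Π!·Σ² = 7/429  (sign -1)
sum: t=3:−1/5760 t=4:+1/3456 t=5:−1/34560 = 1/11520
3j²(6 5 3; 1 0 -1) = Δ·Π!·Σ² = 2/429  (sign +1)
combine: 4πI² = 1001·7/429·2/429 = 98/1287
take √, sign -1: I = -0.07784287

-0.077843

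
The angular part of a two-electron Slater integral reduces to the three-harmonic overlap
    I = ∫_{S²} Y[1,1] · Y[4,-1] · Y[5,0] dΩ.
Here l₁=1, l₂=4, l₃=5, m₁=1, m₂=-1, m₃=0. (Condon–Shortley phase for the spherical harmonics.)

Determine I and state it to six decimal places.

0.155288

m-sum 0 ✓  L=10 even ✓  3≤5≤5 ✓
Π(2lᵢ+1) = 3×9×11 = 297
triangle coeff Δ(1,4,5) = 1/495
Σ_t [0,0]: t=0:+1/576 = 1/576
(3j)²=5/99 [(1 4 5; 0 0 0)], sign=-1
Σ_t [0,0]: t=0:+1/1440 = 1/1440
(3j)²=2/99 [(1 4 5; 1 -1 0)], sign=-1
⇒ 4πI² = 10/33
I = (+1)√(10/33/(4π)) = 0.15528807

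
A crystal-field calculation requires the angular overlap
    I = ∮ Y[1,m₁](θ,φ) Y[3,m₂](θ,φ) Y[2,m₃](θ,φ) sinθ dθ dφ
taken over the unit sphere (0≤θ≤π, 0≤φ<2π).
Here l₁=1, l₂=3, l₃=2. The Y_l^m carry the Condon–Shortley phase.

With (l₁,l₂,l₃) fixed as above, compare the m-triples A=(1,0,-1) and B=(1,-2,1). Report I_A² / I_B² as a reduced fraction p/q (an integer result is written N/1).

3/10

Same 1,3,2: normalisation and zero-m 3j drop out of the ratio.
A: Δ: 2! 0! 4! / 7! → 1/105; sum: t=0:+1/12 = 1/12; 3j²(1 3 2; 1 0 -1) = Δ·Π!·Σ² = 1/35  (sign -1)
B: Δ: 2! 0! 4! / 7! → 1/105; sum: t=0:+1/12 = 1/12; 3j²(1 3 2; 1 -2 1) = Δ·Π!·Σ² = 2/21  (sign -1)
I_A²/I_B² = (1/35)/(2/21) = 3/10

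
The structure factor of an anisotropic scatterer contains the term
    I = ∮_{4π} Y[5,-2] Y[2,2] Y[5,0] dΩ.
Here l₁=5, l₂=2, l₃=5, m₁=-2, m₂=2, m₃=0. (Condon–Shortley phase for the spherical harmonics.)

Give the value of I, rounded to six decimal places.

m-sum 0 ✓  L=12 even ✓  3≤5≤7 ✓
Π(2lᵢ+1) = 11×5×11 = 605
triangle coeff Δ(5,2,5) = 1/38610
Σ_t [0,2]: t=0:+1/2880 t=1:−1/576 t=2:+1/2880 = -1/960
(3j)²=10/429 [(5 2 5; 0 0 0)], sign=+1
Σ_t [2,2]: t=2:+1/2880 = 1/2880
(3j)²=14/429 [(5 2 5; -2 2 0)], sign=-1
⇒ 4πI² = 700/1521
I = (-1)√(700/1521/(4π)) = -0.19137248

-0.191372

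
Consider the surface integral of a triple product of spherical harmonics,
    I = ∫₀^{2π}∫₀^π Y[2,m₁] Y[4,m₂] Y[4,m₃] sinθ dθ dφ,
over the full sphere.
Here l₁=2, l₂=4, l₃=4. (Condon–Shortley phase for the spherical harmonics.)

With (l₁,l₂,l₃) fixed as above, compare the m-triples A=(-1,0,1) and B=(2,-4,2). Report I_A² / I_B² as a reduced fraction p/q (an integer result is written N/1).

Same 2,4,4: normalisation and zero-m 3j drop out of the ratio.
A: Δ: 2! 2! 6! / 11! → 1/13860; sum: t=1:−1/72 t=2:+1/96 = -1/288; 3j²(2 4 4; -1 0 1) = Δ·Π!·Σ² = 1/462  (sign +1)
B: Δ: 2! 2! 6! / 11! → 1/13860; sum: t=0:+1/2880 = 1/2880; 3j²(2 4 4; 2 -4 2) = Δ·Π!·Σ² = 2/165  (sign +1)
I_A²/I_B² = (1/462)/(2/165) = 5/28

5/28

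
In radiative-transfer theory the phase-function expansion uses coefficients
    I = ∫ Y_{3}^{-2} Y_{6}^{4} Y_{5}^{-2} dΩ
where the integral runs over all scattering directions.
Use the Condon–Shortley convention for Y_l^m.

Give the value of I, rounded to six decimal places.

0.088266

Checks pass: Σm=0; 14 even; l₃=5∈[3,9].
(2·3+1)(2·6+1)(2·5+1) = 1001
Δ: 4! 2! 8! / 15! → 1/675675
sum: t=1:−1/8640 t=2:+1/2304 t=3:−1/8640 = 7/34560
3j²(3 6 5; 0 0 0) = Δ·Π!·Σ² = 7/429  (sign -1)
sum: t=3:−1/60480 t=4:+1/34560 = 1/80640
3j²(3 6 5; -2 4 -2) = Δ·Π!·Σ² = 6/1001  (sign -1)
combine: 4πI² = 1001·7/429·6/1001 = 14/143
take √, sign +1: I = 0.08826552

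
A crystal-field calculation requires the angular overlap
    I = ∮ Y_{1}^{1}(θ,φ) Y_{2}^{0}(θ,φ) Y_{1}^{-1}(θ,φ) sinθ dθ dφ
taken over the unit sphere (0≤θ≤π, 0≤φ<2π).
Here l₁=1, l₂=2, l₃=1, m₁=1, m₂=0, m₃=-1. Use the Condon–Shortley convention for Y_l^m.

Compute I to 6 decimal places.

0.126157

m-sum 0 ✓  L=4 even ✓  1≤1≤3 ✓
Π(2lᵢ+1) = 3×5×3 = 45
triangle coeff Δ(1,2,1) = 1/30
Σ_t [1,1]: t=1:−1/1 = -1/1
(3j)²=2/15 [(1 2 1; 0 0 0)], sign=+1
Σ_t [0,0]: t=0:+1/4 = 1/4
(3j)²=1/30 [(1 2 1; 1 0 -1)], sign=+1
⇒ 4πI² = 1/5
I = (+1)√(1/5/(4π)) = 0.12615663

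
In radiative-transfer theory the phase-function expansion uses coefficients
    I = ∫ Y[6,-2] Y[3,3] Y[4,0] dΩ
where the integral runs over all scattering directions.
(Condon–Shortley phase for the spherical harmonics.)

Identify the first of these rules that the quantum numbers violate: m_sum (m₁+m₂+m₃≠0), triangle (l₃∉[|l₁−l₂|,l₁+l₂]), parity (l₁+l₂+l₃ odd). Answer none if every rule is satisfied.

m_sum

m₁+m₂+m₃ = -2 + 3 + 0 = 1  ✗
triangle: |6−3|=3 ≤ l₃=4 ≤ 6+3=9
parity: l₁+l₂+l₃ = 13 is odd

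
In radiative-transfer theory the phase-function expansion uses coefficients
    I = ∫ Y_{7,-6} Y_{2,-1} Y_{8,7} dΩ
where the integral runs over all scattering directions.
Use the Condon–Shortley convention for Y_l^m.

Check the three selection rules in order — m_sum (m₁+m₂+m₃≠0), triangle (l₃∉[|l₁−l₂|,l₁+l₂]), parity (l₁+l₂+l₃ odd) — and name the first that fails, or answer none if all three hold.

parity

m₁+m₂+m₃ = -6 − 1 + 7 = 0  ✓
triangle: |7−2|=5 ≤ l₃=8 ≤ 7+2=9  ✓
parity: l₁+l₂+l₃ = 17 is odd  ✗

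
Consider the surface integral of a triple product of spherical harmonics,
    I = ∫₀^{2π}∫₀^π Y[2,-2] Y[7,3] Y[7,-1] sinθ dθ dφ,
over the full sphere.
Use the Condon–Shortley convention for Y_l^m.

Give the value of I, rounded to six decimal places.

Checks pass: Σm=0; 16 even; l₃=7∈[5,9].
(2·2+1)(2·7+1)(2·7+1) = 1125
Δ: 2! 2! 12! / 17! → 1/185640
sum: t=0:+1/2419200 t=1:−1/518400 t=2:+1/2419200 = -1/907200
3j²(2 7 7; 0 0 0) = Δ·Π!·Σ² = 56/3315  (sign +1)
sum: t=2:+1/3870720 = 1/3870720
3j²(2 7 7; -2 3 -1) = Δ·Π!·Σ² = 135/6188  (sign +1)
combine: 4πI² = 1125·56/3315·135/6188 = 20250/48841
take √, sign +1: I = 0.18164160

0.181642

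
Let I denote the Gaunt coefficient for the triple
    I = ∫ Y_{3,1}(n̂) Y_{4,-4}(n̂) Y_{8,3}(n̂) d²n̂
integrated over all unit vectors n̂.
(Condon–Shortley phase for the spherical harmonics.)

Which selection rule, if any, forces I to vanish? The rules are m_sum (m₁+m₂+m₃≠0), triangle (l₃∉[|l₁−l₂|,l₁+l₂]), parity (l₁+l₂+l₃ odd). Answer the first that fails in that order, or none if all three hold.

Σmᵢ = 0  ✓
l₃∈[|l₁−l₂|,l₁+l₂]=[1,7], have l₃=8  ✗
Σlᵢ = 15 ⇒ odd

triangle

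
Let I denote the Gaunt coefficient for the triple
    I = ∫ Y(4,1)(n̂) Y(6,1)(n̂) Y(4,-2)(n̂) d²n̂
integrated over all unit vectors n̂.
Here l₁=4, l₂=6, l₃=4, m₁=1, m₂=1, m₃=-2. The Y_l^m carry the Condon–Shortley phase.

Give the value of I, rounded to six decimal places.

0.097783

Checks pass: Σm=0; 14 even; l₃=4∈[2,10].
(2·4+1)(2·6+1)(2·4+1) = 1053
Δ: 6! 2! 6! / 15! → 1/1261260
sum: t=2:+1/4608 t=3:−1/1296 t=4:+1/4608 = -7/20736
3j²(4 6 4; 0 0 0) = Δ·Π!·Σ² = 20/1287  (sign -1)
sum: t=1:−1/172800 t=2:+1/5760 t=3:−1/3456 = -7/57600
3j²(4 6 4; 1 1 -2) = Δ·Π!·Σ² = 21/2860  (sign -1)
combine: 4πI² = 1053·20/1287·21/2860 = 189/1573
take √, sign +1: I = 0.09778261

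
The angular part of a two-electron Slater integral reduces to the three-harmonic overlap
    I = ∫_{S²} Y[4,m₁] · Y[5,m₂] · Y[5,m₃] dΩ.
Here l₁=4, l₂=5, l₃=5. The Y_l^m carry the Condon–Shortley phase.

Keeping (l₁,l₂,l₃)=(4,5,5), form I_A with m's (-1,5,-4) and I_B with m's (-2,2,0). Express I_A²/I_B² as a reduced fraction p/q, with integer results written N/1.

l's match ⇒ only the (l;m) 3-j factors differ between A and B.
A: triangle coeff Δ(4,5,5) = 1/3153150; Σ_t [4,4]: t=4:+1/103680 = 1/103680; (3j)²=4/143 [(4 5 5; -1 5 -4)], sign=-1
B: triangle coeff Δ(4,5,5) = 1/3153150; Σ_t [2,4]: t=2:+1/11520 t=3:−1/1728 t=4:+1/3456 = -7/34560; (3j)²=7/858 [(4 5 5; -2 2 0)], sign=+1
I_A²/I_B² = (4/143)/(7/858) = 24/7

24/7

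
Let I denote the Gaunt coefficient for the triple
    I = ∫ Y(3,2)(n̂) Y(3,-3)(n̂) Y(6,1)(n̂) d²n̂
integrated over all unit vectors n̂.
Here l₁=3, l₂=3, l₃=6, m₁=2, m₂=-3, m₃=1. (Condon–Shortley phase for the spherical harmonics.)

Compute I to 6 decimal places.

-0.031364

Rules hold: Σm=0, L=12 even, 0≤6≤6.
N = 7·7·13 = 637
Δ = 0!·6!·6!/13! = 1/12012
Racah Σ t=0..0: t=0:+1/1296 = 1/1296
⇒ 3j(3 3 6; 0 0 0)² = 100/3003, sgn +1
Racah Σ t=0..0: t=0:+1/86400 = 1/86400
⇒ 3j(3 3 6; 2 -3 1)² = 1/1716, sgn -1
4πI² = N·(3j₀)²·(3jₘ)² = 175/14157
I = -1·√(0.0123614/4π) = -0.03136379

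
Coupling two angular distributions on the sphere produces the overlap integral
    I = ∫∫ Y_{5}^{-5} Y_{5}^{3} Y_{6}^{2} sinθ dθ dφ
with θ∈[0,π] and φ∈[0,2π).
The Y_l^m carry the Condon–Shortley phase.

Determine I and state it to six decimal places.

0.140602

m-sum 0 ✓  L=16 even ✓  0≤6≤10 ✓
Π(2lᵢ+1) = 11×11×13 = 1573
triangle coeff Δ(5,5,6) = 1/28588560
Σ_t [0,4]: t=0:+1/345600 t=1:−1/13824 t=2:+1/5184 t=3:−1/13824 t=4:+1/345600 = 7/129600
(3j)²=80/7293 [(5 5 6; 0 0 0)], sign=+1
Σ_t [4,4]: t=4:+1/829440 = 1/829440
(3j)²=35/2431 [(5 5 6; -5 3 2)], sign=+1
⇒ 4πI² = 2800/11271
I = (+1)√(2800/11271/(4π)) = 0.14060244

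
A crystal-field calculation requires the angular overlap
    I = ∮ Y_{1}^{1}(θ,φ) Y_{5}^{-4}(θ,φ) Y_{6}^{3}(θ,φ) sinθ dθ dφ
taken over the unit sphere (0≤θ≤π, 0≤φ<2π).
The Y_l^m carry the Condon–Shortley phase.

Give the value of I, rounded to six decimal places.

m-sum 0 ✓  L=12 even ✓  4≤6≤6 ✓
Π(2lᵢ+1) = 3×11×13 = 429
triangle coeff Δ(1,5,6) = 1/858
Σ_t [0,0]: t=0:+1/14400 = 1/14400
(3j)²=6/143 [(1 5 6; 0 0 0)], sign=+1
Σ_t [0,0]: t=0:+1/725760 = 1/725760
(3j)²=1/286 [(1 5 6; 1 -4 3)], sign=-1
⇒ 4πI² = 9/143
I = (-1)√(9/143/(4π)) = -0.07076985

-0.070770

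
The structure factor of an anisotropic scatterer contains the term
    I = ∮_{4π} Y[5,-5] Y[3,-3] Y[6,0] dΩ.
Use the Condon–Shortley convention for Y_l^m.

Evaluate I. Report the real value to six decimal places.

m-sum = -5 − 3 + 0 = -8 ≠ 0 ⇒ I = 0

0.000000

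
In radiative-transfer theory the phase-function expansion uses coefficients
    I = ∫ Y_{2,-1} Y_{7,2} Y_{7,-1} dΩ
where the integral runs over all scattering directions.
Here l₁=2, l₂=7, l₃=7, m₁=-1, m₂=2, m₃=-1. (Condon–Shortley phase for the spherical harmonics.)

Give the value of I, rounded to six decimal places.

m-sum 0 ✓  L=16 even ✓  5≤7≤9 ✓
Π(2lᵢ+1) = 5×15×15 = 1125
triangle coeff Δ(2,7,7) = 1/185640
Σ_t [0,2]: t=0:+1/2419200 t=1:−1/518400 t=2:+1/2419200 = -1/907200
(3j)²=56/3315 [(2 7 7; 0 0 0)], sign=+1
Σ_t [1,2]: t=1:−1/1935360 t=2:+1/1209600 = 1/3225600
(3j)²=243/61880 [(2 7 7; -1 2 -1)], sign=+1
⇒ 4πI² = 3645/48841
I = (+1)√(3645/48841/(4π)) = 0.07706400

0.077064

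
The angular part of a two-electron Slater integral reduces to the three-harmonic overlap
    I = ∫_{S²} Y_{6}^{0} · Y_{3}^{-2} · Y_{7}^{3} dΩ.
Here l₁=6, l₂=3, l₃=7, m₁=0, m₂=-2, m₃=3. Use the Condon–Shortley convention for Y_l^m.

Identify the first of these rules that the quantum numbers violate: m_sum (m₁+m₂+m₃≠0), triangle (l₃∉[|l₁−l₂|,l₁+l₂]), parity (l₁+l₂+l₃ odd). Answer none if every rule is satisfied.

Σmᵢ = 1  ✗
l₃∈[|l₁−l₂|,l₁+l₂]=[3,9], have l₃=7
Σlᵢ = 16 ⇒ even

m_sum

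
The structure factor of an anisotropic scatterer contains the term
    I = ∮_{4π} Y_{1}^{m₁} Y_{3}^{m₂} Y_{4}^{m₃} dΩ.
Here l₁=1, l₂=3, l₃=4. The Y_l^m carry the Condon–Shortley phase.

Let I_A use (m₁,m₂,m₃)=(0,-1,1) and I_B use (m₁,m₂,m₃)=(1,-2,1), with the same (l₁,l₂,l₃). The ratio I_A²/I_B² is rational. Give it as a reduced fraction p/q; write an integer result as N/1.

Shared (l₁,l₂,l₃)=(1,3,4): N and (l;000)² cancel in I_A²/I_B².
A: Δ = 0!·2!·6!/9! = 1/252; Racah Σ t=0..0: t=0:+1/48 = 1/48; ⇒ 3j(1 3 4; 0 -1 1)² = 5/84, sgn -1
B: Δ = 0!·2!·6!/9! = 1/252; Racah Σ t=0..0: t=0:+1/240 = 1/240; ⇒ 3j(1 3 4; 1 -2 1)² = 1/84, sgn -1
I_A²/I_B² = (5/84)/(1/84) = 5/1

5/1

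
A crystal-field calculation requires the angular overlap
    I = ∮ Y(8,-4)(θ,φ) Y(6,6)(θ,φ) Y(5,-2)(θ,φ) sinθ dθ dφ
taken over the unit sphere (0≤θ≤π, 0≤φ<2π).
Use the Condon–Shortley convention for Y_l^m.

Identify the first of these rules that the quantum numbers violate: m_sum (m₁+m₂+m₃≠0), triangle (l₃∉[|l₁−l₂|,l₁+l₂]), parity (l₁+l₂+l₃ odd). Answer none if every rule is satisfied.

m₁+m₂+m₃ = -4 + 6 − 2 = 0  ✓
triangle: |8−6|=2 ≤ l₃=5 ≤ 8+6=14  ✓
parity: l₁+l₂+l₃ = 19 is odd  ✗

parity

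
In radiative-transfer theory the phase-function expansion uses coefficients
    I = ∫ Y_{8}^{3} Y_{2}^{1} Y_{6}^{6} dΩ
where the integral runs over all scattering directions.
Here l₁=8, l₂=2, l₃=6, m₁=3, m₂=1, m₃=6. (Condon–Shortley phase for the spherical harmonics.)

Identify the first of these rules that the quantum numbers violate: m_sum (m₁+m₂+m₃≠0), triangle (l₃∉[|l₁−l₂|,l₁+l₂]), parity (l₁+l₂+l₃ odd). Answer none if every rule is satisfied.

m_sum

Σmᵢ = 10  ✗
l₃∈[|l₁−l₂|,l₁+l₂]=[6,10], have l₃=6
Σlᵢ = 16 ⇒ even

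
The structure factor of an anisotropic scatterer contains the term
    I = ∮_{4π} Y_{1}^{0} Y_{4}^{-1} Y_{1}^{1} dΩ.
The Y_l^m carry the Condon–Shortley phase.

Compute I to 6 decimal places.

0.000000

l₃=1 ∉ [3,5] — triangle fails ⇒ I = 0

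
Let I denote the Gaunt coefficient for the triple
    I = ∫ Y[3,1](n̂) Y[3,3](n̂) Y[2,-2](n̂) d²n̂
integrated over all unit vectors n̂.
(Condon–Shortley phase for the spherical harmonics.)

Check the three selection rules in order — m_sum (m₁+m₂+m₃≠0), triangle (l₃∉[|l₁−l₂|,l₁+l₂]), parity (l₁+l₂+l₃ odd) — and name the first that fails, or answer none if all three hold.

Σmᵢ = 2  ✗
l₃∈[|l₁−l₂|,l₁+l₂]=[0,6], have l₃=2
Σlᵢ = 8 ⇒ even

m_sum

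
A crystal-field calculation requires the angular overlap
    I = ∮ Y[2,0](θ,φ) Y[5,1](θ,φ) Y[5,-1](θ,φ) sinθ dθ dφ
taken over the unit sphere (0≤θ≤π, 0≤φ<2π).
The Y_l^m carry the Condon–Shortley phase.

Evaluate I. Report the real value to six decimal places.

-0.145565

m-sum 0 ✓  L=12 even ✓  3≤5≤7 ✓
Π(2lᵢ+1) = 5×11×11 = 605
triangle coeff Δ(2,5,5) = 1/38610
Σ_t [0,2]: t=0:+1/2880 t=1:−1/576 t=2:+1/2880 = -1/960
(3j)²=10/429 [(2 5 5; 0 0 0)], sign=+1
Σ_t [0,2]: t=0:+1/5760 t=1:−1/720 t=2:+1/2304 = -1/1280
(3j)²=27/1430 [(2 5 5; 0 1 -1)], sign=-1
⇒ 4πI² = 45/169
I = (-1)√(45/169/(4π)) = -0.14556534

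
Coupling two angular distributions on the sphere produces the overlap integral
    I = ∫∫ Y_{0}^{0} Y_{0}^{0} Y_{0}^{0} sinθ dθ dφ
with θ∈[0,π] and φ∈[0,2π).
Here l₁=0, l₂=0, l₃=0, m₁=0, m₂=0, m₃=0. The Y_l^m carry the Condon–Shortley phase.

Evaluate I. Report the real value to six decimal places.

Checks pass: Σm=0; 0 even; l₃=0∈[0,0].
(2·0+1)(2·0+1)(2·0+1) = 1
Δ: 0! 0! 0! / 1! → 1/1
sum: t=0:+1/1 = 1/1
3j²(0 0 0; 0 0 0) = Δ·Π!·Σ² = 1/1  (sign +1)
(m-triple is (0,0,0) — same symbol as above.)
combine: 4πI² = 1·1·1 = 1/1
take √, sign +1: I = 0.28209479

0.282095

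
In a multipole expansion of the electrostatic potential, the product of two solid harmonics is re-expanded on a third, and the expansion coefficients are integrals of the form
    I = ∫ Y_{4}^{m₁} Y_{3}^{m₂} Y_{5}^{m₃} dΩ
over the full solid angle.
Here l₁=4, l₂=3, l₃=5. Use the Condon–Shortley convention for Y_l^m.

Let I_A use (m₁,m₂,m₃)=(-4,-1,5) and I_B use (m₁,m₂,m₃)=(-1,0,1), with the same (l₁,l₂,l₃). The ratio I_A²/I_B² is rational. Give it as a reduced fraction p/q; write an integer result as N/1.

l's match ⇒ only the (l;m) 3-j factors differ between A and B.
A: triangle coeff Δ(4,3,5) = 1/180180; Σ_t [2,2]: t=2:+1/34560 = 1/34560; (3j)²=14/429 [(4 3 5; -4 -1 5)], sign=+1
B: triangle coeff Δ(4,3,5) = 1/180180; Σ_t [0,2]: t=0:+1/1440 t=1:−1/192 t=2:+1/432 = -19/8640; (3j)²=361/30030 [(4 3 5; -1 0 1)], sign=-1
I_A²/I_B² = (14/429)/(361/30030) = 980/361

980/361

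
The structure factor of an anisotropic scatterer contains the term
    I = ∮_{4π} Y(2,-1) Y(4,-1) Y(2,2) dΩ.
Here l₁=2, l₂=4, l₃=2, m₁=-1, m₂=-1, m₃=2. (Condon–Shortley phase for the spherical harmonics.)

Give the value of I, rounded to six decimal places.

m-sum 0 ✓  L=8 even ✓  2≤2≤6 ✓
Π(2lᵢ+1) = 5×9×5 = 225
triangle coeff Δ(2,4,2) = 1/630
Σ_t [2,2]: t=2:+1/16 = 1/16
(3j)²=2/35 [(2 4 2; 0 0 0)], sign=+1
Σ_t [3,3]: t=3:−1/144 = -1/144
(3j)²=1/126 [(2 4 2; -1 -1 2)], sign=-1
⇒ 4πI² = 5/49
I = (-1)√(5/49/(4π)) = -0.09011188

-0.090112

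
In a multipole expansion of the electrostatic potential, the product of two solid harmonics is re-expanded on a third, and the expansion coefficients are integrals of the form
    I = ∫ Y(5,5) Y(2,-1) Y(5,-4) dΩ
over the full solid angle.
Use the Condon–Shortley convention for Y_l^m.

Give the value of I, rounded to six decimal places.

-0.187924

m-sum 0 ✓  L=12 even ✓  3≤5≤7 ✓
Π(2lᵢ+1) = 11×5×11 = 605
triangle coeff Δ(5,2,5) = 1/38610
Σ_t [0,2]: t=0:+1/2880 t=1:−1/576 t=2:+1/2880 = -1/960
(3j)²=10/429 [(5 2 5; 0 0 0)], sign=+1
Σ_t [0,0]: t=0:+1/80640 = 1/80640
(3j)²=9/286 [(5 2 5; 5 -1 -4)], sign=-1
⇒ 4πI² = 75/169
I = (-1)√(75/169/(4π)) = -0.18792404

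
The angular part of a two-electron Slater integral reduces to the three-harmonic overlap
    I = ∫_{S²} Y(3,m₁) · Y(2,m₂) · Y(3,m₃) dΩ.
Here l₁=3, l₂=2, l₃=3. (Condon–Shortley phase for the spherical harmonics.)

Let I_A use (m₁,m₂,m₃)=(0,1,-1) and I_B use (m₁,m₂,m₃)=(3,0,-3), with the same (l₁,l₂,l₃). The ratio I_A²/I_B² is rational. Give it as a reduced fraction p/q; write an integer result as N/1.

l's match ⇒ only the (l;m) 3-j factors differ between A and B.
A: triangle coeff Δ(3,2,3) = 1/3780; Σ_t [1,2]: t=1:−1/8 t=2:+1/12 = -1/24; (3j)²=1/210 [(3 2 3; 0 1 -1)], sign=-1
B: triangle coeff Δ(3,2,3) = 1/3780; Σ_t [0,0]: t=0:+1/96 = 1/96; (3j)²=5/84 [(3 2 3; 3 0 -3)], sign=+1
I_A²/I_B² = (1/210)/(5/84) = 2/25

2/25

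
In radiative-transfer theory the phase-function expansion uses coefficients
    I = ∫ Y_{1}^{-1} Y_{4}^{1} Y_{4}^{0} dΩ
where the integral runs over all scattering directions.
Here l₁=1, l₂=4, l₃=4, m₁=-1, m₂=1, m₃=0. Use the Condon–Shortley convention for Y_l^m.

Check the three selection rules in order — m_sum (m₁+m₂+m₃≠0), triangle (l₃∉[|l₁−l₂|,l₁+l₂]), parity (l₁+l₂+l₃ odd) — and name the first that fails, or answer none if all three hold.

parity

azimuthal sum: -1 + 1 + 0 = 0  ✓
3 ≤ 4 ≤ 5 (triangle on l)  ✓
L = 1 + 4 + 4 = 9 (odd)  ✗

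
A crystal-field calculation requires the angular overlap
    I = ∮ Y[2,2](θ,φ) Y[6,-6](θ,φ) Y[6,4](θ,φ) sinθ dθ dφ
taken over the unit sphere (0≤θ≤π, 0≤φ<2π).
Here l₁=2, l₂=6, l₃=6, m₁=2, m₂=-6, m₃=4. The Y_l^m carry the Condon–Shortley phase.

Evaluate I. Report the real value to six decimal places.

-0.076075

Checks pass: Σm=0; 14 even; l₃=6∈[4,8].
(2·2+1)(2·6+1)(2·6+1) = 845
Δ: 2! 2! 10! / 15! → 1/90090
sum: t=0:+1/69120 t=1:−1/14400 t=2:+1/69120 = -7/172800
3j²(2 6 6; 0 0 0) = Δ·Π!·Σ² = 14/715  (sign -1)
sum: t=0:+1/14515200 = 1/14515200
3j²(2 6 6; 2 -6 4) = Δ·Π!·Σ² = 2/455  (sign +1)
combine: 4πI² = 845·14/715·2/455 = 4/55
take √, sign -1: I = -0.07607531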